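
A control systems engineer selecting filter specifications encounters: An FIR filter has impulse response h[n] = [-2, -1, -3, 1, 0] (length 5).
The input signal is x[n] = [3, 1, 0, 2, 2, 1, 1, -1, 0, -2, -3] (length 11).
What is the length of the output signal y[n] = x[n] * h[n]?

For linear convolution, the output length is:
len(y) = len(x) + len(h) - 1 = 11 + 5 - 1 = 15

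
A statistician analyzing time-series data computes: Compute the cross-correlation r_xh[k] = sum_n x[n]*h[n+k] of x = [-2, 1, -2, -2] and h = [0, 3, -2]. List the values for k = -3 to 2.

Both sequences indexed from 0 and zero outside their support.
Lags with overlap: k = -3 to 2.
  r_xh[-3] = x[3]*h[0] = 0
  r_xh[-2] = x[2]*h[0] + x[3]*h[1] = -6
  r_xh[-1] = x[1]*h[0] + x[2]*h[1] + x[3]*h[2] = -2
  r_xh[0] = x[0]*h[0] + x[1]*h[1] + x[2]*h[2] = 7
  r_xh[1] = x[0]*h[1] + x[1]*h[2] = -8
  r_xh[2] = x[0]*h[2] = 4
r_xh = [0, -6, -2, 7, -8, 4] (for k = -3, ..., 2)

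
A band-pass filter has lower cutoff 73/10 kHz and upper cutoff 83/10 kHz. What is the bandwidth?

Bandwidth = f_high - f_low
= 83/10 kHz - 73/10 kHz = 1 kHz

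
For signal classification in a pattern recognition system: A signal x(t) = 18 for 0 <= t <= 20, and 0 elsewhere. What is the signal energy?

Energy = integral of |x(t)|^2 dt over the signal duration
= 18^2 * 20 = 324 * 20 = 6480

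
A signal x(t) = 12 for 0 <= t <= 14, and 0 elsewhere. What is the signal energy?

Energy = integral of |x(t)|^2 dt over the signal duration
= 12^2 * 14 = 144 * 14 = 2016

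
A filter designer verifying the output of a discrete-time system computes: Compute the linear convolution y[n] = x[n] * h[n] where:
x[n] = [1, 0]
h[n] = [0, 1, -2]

y[n] = sum_k x[k]*h[n-k]. Output length = len(x) + len(h) - 1 = 2 + 3 - 1 = 4.
y[0] = 1*0 = 0
y[1] = 0*0 + 1*1 = 1
y[2] = 0*1 + 1*-2 = -2
y[3] = 0*-2 = 0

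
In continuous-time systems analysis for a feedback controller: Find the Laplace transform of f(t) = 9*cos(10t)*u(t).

Standard pair: cos(wt)*u(t) <-> s/(s^2+w^2)
With w = 10: L{9*cos(10t)*u(t)} = 9s/(s^2+100)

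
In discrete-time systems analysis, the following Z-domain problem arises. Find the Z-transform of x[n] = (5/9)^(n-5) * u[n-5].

Time-shifting property: if X(z) = Z{x[n]}, then Z{x[n-d]} = z^(-d) * X(z)
X(z) = z/(z - 5/9) for x[n] = (5/9)^n * u[n]
Z{x[n-5]} = z^(-5) * z/(z - 5/9) = z^(-4)/(z - 5/9)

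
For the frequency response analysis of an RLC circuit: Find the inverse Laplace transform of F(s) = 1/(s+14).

Standard pair: k/(s+a) <-> k*e^(-at)*u(t)
With k=1, a=14: f(t) = e^(-14t)*u(t)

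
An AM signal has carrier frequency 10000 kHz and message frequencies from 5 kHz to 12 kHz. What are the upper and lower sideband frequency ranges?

Upper sideband (USB) = fc + [fm_low, fm_high] = 10000 + [5, 12] = [10005, 10012] kHz
Lower sideband (LSB) = fc - [fm_high, fm_low] = 10000 - [12, 5] = [9988, 9995] kHz
Total occupied spectrum: 9988 kHz to 10012 kHz (plus carrier at 10000 kHz)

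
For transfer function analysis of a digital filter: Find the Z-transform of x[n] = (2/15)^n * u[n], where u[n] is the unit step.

The Z-transform of a^n * u[n] is z/(z-a) for |z| > |a|.
Here a = 2/15, so X(z) = z/(z - (2/15)) = 15z/(15z - 2)
ROC: |z| > 2/15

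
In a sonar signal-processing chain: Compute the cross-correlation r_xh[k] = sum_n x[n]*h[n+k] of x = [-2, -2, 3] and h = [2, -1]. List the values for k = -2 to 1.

Both sequences indexed from 0 and zero outside their support.
Lags with overlap: k = -2 to 1.
  r_xh[-2] = x[2]*h[0] = 6
  r_xh[-1] = x[1]*h[0] + x[2]*h[1] = -7
  r_xh[0] = x[0]*h[0] + x[1]*h[1] = -2
  r_xh[1] = x[0]*h[1] = 2
r_xh = [6, -7, -2, 2] (for k = -2, ..., 1)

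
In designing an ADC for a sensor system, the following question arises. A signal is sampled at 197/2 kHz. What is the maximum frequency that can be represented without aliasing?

The maximum frequency that can be represented without aliasing
is the Nyquist frequency: f_max = f_s / 2 = 197/2 kHz / 2 = 197/4 kHz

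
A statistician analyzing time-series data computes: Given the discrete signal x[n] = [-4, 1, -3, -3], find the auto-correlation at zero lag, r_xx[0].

The auto-correlation at zero lag r_xx[0] equals the signal energy.
r_xx[0] = sum of x[n]^2 = (-4)^2 + 1^2 + (-3)^2 + (-3)^2
= 16 + 1 + 9 + 9 = 35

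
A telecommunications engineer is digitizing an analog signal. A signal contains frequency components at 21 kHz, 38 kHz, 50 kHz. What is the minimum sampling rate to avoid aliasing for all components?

The highest frequency component is f_max = 50 kHz.
Nyquist rate = 2 * f_max = 2 * 50 kHz = 100 kHz.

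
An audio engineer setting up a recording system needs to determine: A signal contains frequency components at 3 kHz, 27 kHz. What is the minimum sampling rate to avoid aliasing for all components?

The highest frequency component is f_max = 27 kHz.
Nyquist rate = 2 * f_max = 2 * 27 kHz = 54 kHz.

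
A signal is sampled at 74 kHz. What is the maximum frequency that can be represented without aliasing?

The maximum frequency that can be represented without aliasing
is the Nyquist frequency: f_max = f_s / 2 = 74 kHz / 2 = 37 kHz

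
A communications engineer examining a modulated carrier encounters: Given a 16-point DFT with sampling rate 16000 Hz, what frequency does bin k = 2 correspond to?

The frequency of DFT bin k is: f_k = k * f_s / N
f_2 = 2 * 16000 / 16 = 2000 Hz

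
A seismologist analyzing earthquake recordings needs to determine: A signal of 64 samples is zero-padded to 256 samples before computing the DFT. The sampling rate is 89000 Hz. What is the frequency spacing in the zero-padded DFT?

Original DFT: N = 64, resolution = f_s/N = 89000/64 = 11125/8 Hz
Zero-padded DFT: N = 256, resolution = f_s/N = 89000/256 = 11125/32 Hz
Zero-padding interpolates the spectrum (finer frequency grid)
but does NOT improve the true spectral resolution (ability to resolve close frequencies).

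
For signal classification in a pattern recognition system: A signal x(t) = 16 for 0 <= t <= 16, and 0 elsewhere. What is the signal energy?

Energy = integral of |x(t)|^2 dt over the signal duration
= 16^2 * 16 = 256 * 16 = 4096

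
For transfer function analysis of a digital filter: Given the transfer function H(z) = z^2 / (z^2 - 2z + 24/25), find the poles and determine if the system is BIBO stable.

Poles are roots of the denominator: z^2 - 2z + 24/25 = 0.
Quadratic formula: z = [-(-2) +/- sqrt((-2)^2 - 4*(24/25))] / 2
Discriminant = 4 - 96/25 = 4/25; sqrt = 2/5.
z = (2 +/- 2/5) / 2 => z = 6/5 or z = 4/5.
|p1| = 6/5, |p2| = 4/5.
For BIBO stability, all poles must lie inside the unit circle (|p| < 1).
System is UNSTABLE since at least one |p| >= 1.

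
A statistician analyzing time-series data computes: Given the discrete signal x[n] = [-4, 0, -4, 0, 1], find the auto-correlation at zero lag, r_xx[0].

The auto-correlation at zero lag r_xx[0] equals the signal energy.
r_xx[0] = sum of x[n]^2 = (-4)^2 + 0^2 + (-4)^2 + 0^2 + 1^2
= 16 + 0 + 16 + 0 + 1 = 33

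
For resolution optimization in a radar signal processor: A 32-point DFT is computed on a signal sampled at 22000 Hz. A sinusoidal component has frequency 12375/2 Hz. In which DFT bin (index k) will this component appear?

DFT frequency resolution = f_s/N = 22000/32 = 1375/2 Hz
Bin index k = f_signal / resolution = 12375/2 / 1375/2 = 9
The signal frequency 12375/2 Hz falls in DFT bin k = 9.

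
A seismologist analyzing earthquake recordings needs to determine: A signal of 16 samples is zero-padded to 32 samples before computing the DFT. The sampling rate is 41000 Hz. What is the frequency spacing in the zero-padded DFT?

Original DFT: N = 16, resolution = f_s/N = 41000/16 = 5125/2 Hz
Zero-padded DFT: N = 32, resolution = f_s/N = 41000/32 = 5125/4 Hz
Zero-padding interpolates the spectrum (finer frequency grid)
but does NOT improve the true spectral resolution (ability to resolve close frequencies).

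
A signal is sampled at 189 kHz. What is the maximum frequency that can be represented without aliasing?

The maximum frequency that can be represented without aliasing
is the Nyquist frequency: f_max = f_s / 2 = 189 kHz / 2 = 189/2 kHz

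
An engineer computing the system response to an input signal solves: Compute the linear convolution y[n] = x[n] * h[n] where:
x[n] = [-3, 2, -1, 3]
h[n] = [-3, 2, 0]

y[n] = sum_k x[k]*h[n-k]. Output length = len(x) + len(h) - 1 = 4 + 3 - 1 = 6.
y[0] = -3*-3 = 9
y[1] = 2*-3 + -3*2 = -12
y[2] = -1*-3 + 2*2 + -3*0 = 7
y[3] = 3*-3 + -1*2 + 2*0 = -11
y[4] = 3*2 + -1*0 = 6
y[5] = 3*0 = 0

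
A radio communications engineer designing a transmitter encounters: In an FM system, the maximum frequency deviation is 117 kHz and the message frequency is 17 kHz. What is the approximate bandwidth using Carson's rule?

Carson's rule: BW = 2*(delta_f + f_m)
= 2*(117 + 17) kHz = 268 kHz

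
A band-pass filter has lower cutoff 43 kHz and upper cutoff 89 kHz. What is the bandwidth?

Bandwidth = f_high - f_low
= 89 kHz - 43 kHz = 46 kHz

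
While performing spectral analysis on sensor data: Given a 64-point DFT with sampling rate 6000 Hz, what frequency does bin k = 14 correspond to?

The frequency of DFT bin k is: f_k = k * f_s / N
f_14 = 14 * 6000 / 64 = 2625/2 Hz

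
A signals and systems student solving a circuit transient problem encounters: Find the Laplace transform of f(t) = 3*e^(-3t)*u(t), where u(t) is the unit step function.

Standard Laplace transform pair:
e^(-at)*u(t) <-> 1/(s+a)
With a = 3: L{3*e^(-3t)*u(t)} = 3/(s+3), ROC: Re(s) > -3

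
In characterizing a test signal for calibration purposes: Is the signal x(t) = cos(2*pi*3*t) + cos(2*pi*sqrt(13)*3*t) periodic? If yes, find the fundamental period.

f1 = 3 Hz, f2 = 3*sqrt(13) Hz
Ratio f2/f1 = sqrt(13), which is irrational.
Since the frequency ratio is irrational, no common period exists.
The signal is not periodic.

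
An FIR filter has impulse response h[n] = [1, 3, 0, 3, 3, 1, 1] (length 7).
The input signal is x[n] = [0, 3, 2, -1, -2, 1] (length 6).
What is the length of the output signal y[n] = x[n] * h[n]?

For linear convolution, the output length is:
len(y) = len(x) + len(h) - 1 = 6 + 7 - 1 = 12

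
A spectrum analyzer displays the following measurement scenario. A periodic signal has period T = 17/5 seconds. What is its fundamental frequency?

The fundamental frequency is the reciprocal of the period.
f = 1/T = 1/(17/5) = 5/17 Hz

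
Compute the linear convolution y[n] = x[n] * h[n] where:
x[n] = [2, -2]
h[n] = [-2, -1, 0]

y[n] = sum_k x[k]*h[n-k]. Output length = len(x) + len(h) - 1 = 2 + 3 - 1 = 4.
y[0] = 2*-2 = -4
y[1] = -2*-2 + 2*-1 = 2
y[2] = -2*-1 + 2*0 = 2
y[3] = -2*0 = 0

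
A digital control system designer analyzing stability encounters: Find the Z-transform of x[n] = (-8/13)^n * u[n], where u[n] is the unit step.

The Z-transform of a^n * u[n] is z/(z-a) for |z| > |a|.
Here a = -8/13, so X(z) = z/(z - (-8/13)) = 13z/(13z + 8)
ROC: |z| > 8/13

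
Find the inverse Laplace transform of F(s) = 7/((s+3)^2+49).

Standard pair: w/((s+a)^2+w^2) <-> e^(-at)*sin(wt)*u(t)
With a=3, w=7: f(t) = e^(-3t)*sin(7t)*u(t)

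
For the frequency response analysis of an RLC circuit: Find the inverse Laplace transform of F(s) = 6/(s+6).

Standard pair: k/(s+a) <-> k*e^(-at)*u(t)
With k=6, a=6: f(t) = 6*e^(-6t)*u(t)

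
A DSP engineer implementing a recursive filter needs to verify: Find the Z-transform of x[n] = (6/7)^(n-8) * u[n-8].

Time-shifting property: if X(z) = Z{x[n]}, then Z{x[n-d]} = z^(-d) * X(z)
X(z) = z/(z - 6/7) for x[n] = (6/7)^n * u[n]
Z{x[n-8]} = z^(-8) * z/(z - 6/7) = z^(-7)/(z - 6/7)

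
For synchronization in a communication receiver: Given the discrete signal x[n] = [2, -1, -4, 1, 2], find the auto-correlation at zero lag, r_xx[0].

The auto-correlation at zero lag r_xx[0] equals the signal energy.
r_xx[0] = sum of x[n]^2 = 2^2 + (-1)^2 + (-4)^2 + 1^2 + 2^2
= 4 + 1 + 16 + 1 + 4 = 26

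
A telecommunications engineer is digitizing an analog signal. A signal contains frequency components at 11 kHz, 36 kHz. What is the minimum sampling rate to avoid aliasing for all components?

The highest frequency component is f_max = 36 kHz.
Nyquist rate = 2 * f_max = 2 * 36 kHz = 72 kHz.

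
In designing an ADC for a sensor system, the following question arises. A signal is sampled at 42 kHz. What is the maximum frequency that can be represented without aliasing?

The maximum frequency that can be represented without aliasing
is the Nyquist frequency: f_max = f_s / 2 = 42 kHz / 2 = 21 kHz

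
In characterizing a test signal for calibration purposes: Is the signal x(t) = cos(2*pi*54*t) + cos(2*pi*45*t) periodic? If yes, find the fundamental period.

f1 = 54 Hz, f2 = 45 Hz
Period T1 = 1/54, T2 = 1/45
Ratio T1/T2 = 45/54, which is rational.
The signal is periodic with fundamental period T = 1/GCD(54,45) = 1/9 s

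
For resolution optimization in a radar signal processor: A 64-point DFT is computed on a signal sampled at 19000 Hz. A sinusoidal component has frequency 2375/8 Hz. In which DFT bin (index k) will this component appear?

DFT frequency resolution = f_s/N = 19000/64 = 2375/8 Hz
Bin index k = f_signal / resolution = 2375/8 / 2375/8 = 1
The signal frequency 2375/8 Hz falls in DFT bin k = 1.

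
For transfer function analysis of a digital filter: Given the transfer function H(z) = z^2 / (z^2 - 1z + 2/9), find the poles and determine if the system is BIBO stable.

Poles are roots of the denominator: z^2 - 1z + 2/9 = 0.
Quadratic formula: z = [-(-1) +/- sqrt((-1)^2 - 4*(2/9))] / 2
Discriminant = 1 - 8/9 = 1/9; sqrt = 1/3.
z = (1 +/- 1/3) / 2 => z = 2/3 or z = 1/3.
|p1| = 2/3, |p2| = 1/3.
For BIBO stability, all poles must lie inside the unit circle (|p| < 1).
System is STABLE since both |p| < 1.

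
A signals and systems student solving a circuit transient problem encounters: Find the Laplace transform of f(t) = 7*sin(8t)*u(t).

Standard pair: sin(wt)*u(t) <-> w/(s^2+w^2)
With w = 8: L{7*sin(8t)*u(t)} = 56/(s^2+64)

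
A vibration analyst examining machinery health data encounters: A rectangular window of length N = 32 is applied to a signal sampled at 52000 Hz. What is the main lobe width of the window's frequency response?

For a rectangular window of length N,
the main lobe width in frequency is 2*f_s/N.
= 2*52000/32 = 3250 Hz
This determines the minimum frequency separation for resolving two sinusoids.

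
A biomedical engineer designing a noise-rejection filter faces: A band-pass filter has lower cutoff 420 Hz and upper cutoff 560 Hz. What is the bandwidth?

Bandwidth = f_high - f_low
= 560 Hz - 420 Hz = 140 Hz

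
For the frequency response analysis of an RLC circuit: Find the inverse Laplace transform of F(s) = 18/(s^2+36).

Standard pair: w/(s^2+w^2) <-> sin(wt)*u(t)
Recognize w^2 = 36, so w = 6; numerator 18 = 3*6.
f(t) = 3*sin(6t)*u(t)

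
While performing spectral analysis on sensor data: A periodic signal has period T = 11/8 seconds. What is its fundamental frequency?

The fundamental frequency is the reciprocal of the period.
f = 1/T = 1/(11/8) = 8/11 Hz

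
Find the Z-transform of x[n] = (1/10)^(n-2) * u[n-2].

Time-shifting property: if X(z) = Z{x[n]}, then Z{x[n-d]} = z^(-d) * X(z)
X(z) = z/(z - 1/10) for x[n] = (1/10)^n * u[n]
Z{x[n-2]} = z^(-2) * z/(z - 1/10) = z^(-1)/(z - 1/10)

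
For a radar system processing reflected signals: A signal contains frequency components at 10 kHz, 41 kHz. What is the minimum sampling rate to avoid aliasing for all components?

The highest frequency component is f_max = 41 kHz.
Nyquist rate = 2 * f_max = 2 * 41 kHz = 82 kHz.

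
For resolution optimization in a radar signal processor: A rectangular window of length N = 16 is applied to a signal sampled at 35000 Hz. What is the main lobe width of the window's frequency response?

For a rectangular window of length N,
the main lobe width in frequency is 2*f_s/N.
= 2*35000/16 = 4375 Hz
This determines the minimum frequency separation for resolving two sinusoids.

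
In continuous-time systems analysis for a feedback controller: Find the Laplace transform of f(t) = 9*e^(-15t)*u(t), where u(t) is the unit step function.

Standard Laplace transform pair:
e^(-at)*u(t) <-> 1/(s+a)
With a = 15: L{9*e^(-15t)*u(t)} = 9/(s+15), ROC: Re(s) > -15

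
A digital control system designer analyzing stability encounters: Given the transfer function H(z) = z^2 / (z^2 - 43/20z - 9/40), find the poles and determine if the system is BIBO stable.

Poles are roots of the denominator: z^2 - 43/20z - 9/40 = 0.
Quadratic formula: z = [-(-43/20) +/- sqrt((-43/20)^2 - 4*(-9/40))] / 2
Discriminant = 1849/400 + 9/10 = 2209/400; sqrt = 47/20.
z = (43/20 +/- 47/20) / 2 => z = 9/4 or z = -1/10.
|p1| = 9/4, |p2| = 1/10.
For BIBO stability, all poles must lie inside the unit circle (|p| < 1).
System is UNSTABLE since at least one |p| >= 1.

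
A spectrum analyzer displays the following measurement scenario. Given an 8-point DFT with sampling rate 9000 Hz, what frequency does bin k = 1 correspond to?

The frequency of DFT bin k is: f_k = k * f_s / N
f_1 = 1 * 9000 / 8 = 1125 Hz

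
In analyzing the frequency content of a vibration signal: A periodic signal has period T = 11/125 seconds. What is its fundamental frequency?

The fundamental frequency is the reciprocal of the period.
f = 1/T = 1/(11/125) = 125/11 Hz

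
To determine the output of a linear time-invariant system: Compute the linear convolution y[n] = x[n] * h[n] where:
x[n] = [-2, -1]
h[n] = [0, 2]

y[n] = sum_k x[k]*h[n-k]. Output length = len(x) + len(h) - 1 = 2 + 2 - 1 = 3.
y[0] = -2*0 = 0
y[1] = -1*0 + -2*2 = -4
y[2] = -1*2 = -2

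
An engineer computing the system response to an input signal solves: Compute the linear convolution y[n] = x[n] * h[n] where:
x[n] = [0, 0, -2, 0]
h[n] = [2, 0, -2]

y[n] = sum_k x[k]*h[n-k]. Output length = len(x) + len(h) - 1 = 4 + 3 - 1 = 6.
y[0] = 0*2 = 0
y[1] = 0*2 + 0*0 = 0
y[2] = -2*2 + 0*0 + 0*-2 = -4
y[3] = 0*2 + -2*0 + 0*-2 = 0
y[4] = 0*0 + -2*-2 = 4
y[5] = 0*-2 = 0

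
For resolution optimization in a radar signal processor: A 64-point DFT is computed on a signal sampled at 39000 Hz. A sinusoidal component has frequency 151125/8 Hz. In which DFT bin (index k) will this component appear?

DFT frequency resolution = f_s/N = 39000/64 = 4875/8 Hz
Bin index k = f_signal / resolution = 151125/8 / 4875/8 = 31
The signal frequency 151125/8 Hz falls in DFT bin k = 31.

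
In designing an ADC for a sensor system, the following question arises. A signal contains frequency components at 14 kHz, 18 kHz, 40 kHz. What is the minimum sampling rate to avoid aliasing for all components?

The highest frequency component is f_max = 40 kHz.
Nyquist rate = 2 * f_max = 2 * 40 kHz = 80 kHz.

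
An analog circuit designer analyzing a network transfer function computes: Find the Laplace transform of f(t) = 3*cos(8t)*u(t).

Standard pair: cos(wt)*u(t) <-> s/(s^2+w^2)
With w = 8: L{3*cos(8t)*u(t)} = 3s/(s^2+64)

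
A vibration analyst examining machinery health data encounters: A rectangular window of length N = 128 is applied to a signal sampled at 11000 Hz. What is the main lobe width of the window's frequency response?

For a rectangular window of length N,
the main lobe width in frequency is 2*f_s/N.
= 2*11000/128 = 1375/8 Hz
This determines the minimum frequency separation for resolving two sinusoids.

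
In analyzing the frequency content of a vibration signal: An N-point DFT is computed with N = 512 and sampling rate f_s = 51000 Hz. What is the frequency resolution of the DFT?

DFT frequency resolution = f_s / N
= 51000 / 512 = 6375/64 Hz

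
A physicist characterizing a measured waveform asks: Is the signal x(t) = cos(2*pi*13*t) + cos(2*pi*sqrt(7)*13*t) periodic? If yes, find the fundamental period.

f1 = 13 Hz, f2 = 13*sqrt(7) Hz
Ratio f2/f1 = sqrt(7), which is irrational.
Since the frequency ratio is irrational, no common period exists.
The signal is not periodic.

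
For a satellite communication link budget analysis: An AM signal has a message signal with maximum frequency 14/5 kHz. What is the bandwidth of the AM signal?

In AM (double-sideband), the bandwidth is twice the message frequency.
BW = 2 * f_m = 2 * 14/5 kHz = 28/5 kHz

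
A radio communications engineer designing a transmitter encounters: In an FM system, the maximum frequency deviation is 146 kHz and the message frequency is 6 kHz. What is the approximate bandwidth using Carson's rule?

Carson's rule: BW = 2*(delta_f + f_m)
= 2*(146 + 6) kHz = 304 kHz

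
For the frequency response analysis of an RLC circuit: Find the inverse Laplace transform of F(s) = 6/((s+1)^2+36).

Standard pair: w/((s+a)^2+w^2) <-> e^(-at)*sin(wt)*u(t)
With a=1, w=6: f(t) = e^(-t)*sin(6t)*u(t)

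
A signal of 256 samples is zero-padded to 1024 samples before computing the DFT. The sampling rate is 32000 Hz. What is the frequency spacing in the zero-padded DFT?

Original DFT: N = 256, resolution = f_s/N = 32000/256 = 125 Hz
Zero-padded DFT: N = 1024, resolution = f_s/N = 32000/1024 = 125/4 Hz
Zero-padding interpolates the spectrum (finer frequency grid)
but does NOT improve the true spectral resolution (ability to resolve close frequencies).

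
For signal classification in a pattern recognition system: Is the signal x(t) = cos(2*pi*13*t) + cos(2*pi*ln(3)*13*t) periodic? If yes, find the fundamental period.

f1 = 13 Hz, f2 = 13*ln(3) Hz
Ratio f2/f1 = ln(3), which is irrational.
Since the frequency ratio is irrational, no common period exists.
The signal is not periodic.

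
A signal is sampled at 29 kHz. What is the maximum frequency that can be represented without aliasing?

The maximum frequency that can be represented without aliasing
is the Nyquist frequency: f_max = f_s / 2 = 29 kHz / 2 = 29/2 kHz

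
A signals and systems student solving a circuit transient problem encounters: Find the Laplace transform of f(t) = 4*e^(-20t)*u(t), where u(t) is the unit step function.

Standard Laplace transform pair:
e^(-at)*u(t) <-> 1/(s+a)
With a = 20: L{4*e^(-20t)*u(t)} = 4/(s+20), ROC: Re(s) > -20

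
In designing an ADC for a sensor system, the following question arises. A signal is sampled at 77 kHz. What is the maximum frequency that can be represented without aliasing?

The maximum frequency that can be represented without aliasing
is the Nyquist frequency: f_max = f_s / 2 = 77 kHz / 2 = 77/2 kHz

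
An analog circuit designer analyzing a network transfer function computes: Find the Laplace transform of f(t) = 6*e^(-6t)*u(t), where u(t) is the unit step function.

Standard Laplace transform pair:
e^(-at)*u(t) <-> 1/(s+a)
With a = 6: L{6*e^(-6t)*u(t)} = 6/(s+6), ROC: Re(s) > -6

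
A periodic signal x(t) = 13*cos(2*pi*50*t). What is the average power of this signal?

Average power of A*cos(wt) is A^2/2.
P = 13^2 / 2 = 169/2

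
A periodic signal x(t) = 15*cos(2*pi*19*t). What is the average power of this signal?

Average power of A*cos(wt) is A^2/2.
P = 15^2 / 2 = 225/2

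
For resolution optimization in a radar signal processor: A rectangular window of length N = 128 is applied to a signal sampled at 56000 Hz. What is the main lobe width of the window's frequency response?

For a rectangular window of length N,
the main lobe width in frequency is 2*f_s/N.
= 2*56000/128 = 875 Hz
This determines the minimum frequency separation for resolving two sinusoids.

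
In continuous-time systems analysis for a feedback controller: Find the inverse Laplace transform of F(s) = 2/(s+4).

Standard pair: k/(s+a) <-> k*e^(-at)*u(t)
With k=2, a=4: f(t) = 2*e^(-4t)*u(t)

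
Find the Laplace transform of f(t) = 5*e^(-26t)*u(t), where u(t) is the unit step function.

Standard Laplace transform pair:
e^(-at)*u(t) <-> 1/(s+a)
With a = 26: L{5*e^(-26t)*u(t)} = 5/(s+26), ROC: Re(s) > -26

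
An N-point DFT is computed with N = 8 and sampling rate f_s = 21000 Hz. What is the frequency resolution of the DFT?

DFT frequency resolution = f_s / N
= 21000 / 8 = 2625 Hz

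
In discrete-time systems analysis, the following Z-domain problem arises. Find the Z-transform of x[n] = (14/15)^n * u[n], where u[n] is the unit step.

The Z-transform of a^n * u[n] is z/(z-a) for |z| > |a|.
Here a = 14/15, so X(z) = z/(z - (14/15)) = 15z/(15z - 14)
ROC: |z| > 14/15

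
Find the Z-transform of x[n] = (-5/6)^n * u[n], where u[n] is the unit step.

The Z-transform of a^n * u[n] is z/(z-a) for |z| > |a|.
Here a = -5/6, so X(z) = z/(z - (-5/6)) = 6z/(6z + 5)
ROC: |z| > 5/6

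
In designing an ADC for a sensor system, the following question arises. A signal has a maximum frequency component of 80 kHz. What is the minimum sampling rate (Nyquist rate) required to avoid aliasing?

By the Nyquist-Shannon sampling theorem,
the minimum sampling rate (Nyquist rate) must be at least 2 * f_max.
Nyquist rate = 2 * 80 kHz = 160 kHz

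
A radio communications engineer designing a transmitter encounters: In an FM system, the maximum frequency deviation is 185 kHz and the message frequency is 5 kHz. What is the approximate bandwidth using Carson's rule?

Carson's rule: BW = 2*(delta_f + f_m)
= 2*(185 + 5) kHz = 380 kHz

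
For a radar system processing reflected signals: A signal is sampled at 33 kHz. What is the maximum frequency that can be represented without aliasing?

The maximum frequency that can be represented without aliasing
is the Nyquist frequency: f_max = f_s / 2 = 33 kHz / 2 = 33/2 kHz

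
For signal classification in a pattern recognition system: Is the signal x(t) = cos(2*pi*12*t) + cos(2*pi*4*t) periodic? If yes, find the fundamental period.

f1 = 12 Hz, f2 = 4 Hz
Period T1 = 1/12, T2 = 1/4
Ratio T1/T2 = 4/12, which is rational.
The signal is periodic with fundamental period T = 1/GCD(12,4) = 1/4 s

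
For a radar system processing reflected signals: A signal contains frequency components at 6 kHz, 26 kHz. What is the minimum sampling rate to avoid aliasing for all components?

The highest frequency component is f_max = 26 kHz.
Nyquist rate = 2 * f_max = 2 * 26 kHz = 52 kHz.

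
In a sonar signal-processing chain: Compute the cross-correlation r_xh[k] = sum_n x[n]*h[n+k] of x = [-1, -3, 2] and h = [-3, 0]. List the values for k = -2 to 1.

Both sequences indexed from 0 and zero outside their support.
Lags with overlap: k = -2 to 1.
  r_xh[-2] = x[2]*h[0] = -6
  r_xh[-1] = x[1]*h[0] + x[2]*h[1] = 9
  r_xh[0] = x[0]*h[0] + x[1]*h[1] = 3
  r_xh[1] = x[0]*h[1] = 0
r_xh = [-6, 9, 3, 0] (for k = -2, ..., 1)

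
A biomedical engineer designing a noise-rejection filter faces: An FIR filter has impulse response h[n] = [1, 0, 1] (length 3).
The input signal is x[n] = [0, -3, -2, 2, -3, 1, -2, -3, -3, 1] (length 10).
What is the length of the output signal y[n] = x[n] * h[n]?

For linear convolution, the output length is:
len(y) = len(x) + len(h) - 1 = 10 + 3 - 1 = 12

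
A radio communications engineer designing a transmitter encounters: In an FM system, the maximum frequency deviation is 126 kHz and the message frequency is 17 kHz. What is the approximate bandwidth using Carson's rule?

Carson's rule: BW = 2*(delta_f + f_m)
= 2*(126 + 17) kHz = 286 kHz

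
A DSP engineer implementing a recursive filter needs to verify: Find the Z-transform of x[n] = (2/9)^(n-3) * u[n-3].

Time-shifting property: if X(z) = Z{x[n]}, then Z{x[n-d]} = z^(-d) * X(z)
X(z) = z/(z - 2/9) for x[n] = (2/9)^n * u[n]
Z{x[n-3]} = z^(-3) * z/(z - 2/9) = z^(-2)/(z - 2/9)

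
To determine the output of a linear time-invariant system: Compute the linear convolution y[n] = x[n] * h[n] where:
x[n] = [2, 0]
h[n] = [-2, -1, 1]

y[n] = sum_k x[k]*h[n-k]. Output length = len(x) + len(h) - 1 = 2 + 3 - 1 = 4.
y[0] = 2*-2 = -4
y[1] = 0*-2 + 2*-1 = -2
y[2] = 0*-1 + 2*1 = 2
y[3] = 0*1 = 0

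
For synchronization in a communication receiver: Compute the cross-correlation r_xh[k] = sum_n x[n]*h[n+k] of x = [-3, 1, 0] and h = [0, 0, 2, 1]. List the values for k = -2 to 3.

Both sequences indexed from 0 and zero outside their support.
Lags with overlap: k = -2 to 3.
  r_xh[-2] = x[2]*h[0] = 0
  r_xh[-1] = x[1]*h[0] + x[2]*h[1] = 0
  r_xh[0] = x[0]*h[0] + x[1]*h[1] + x[2]*h[2] = 0
  r_xh[1] = x[0]*h[1] + x[1]*h[2] + x[2]*h[3] = 2
  r_xh[2] = x[0]*h[2] + x[1]*h[3] = -5
  r_xh[3] = x[0]*h[3] = -3
r_xh = [0, 0, 0, 2, -5, -3] (for k = -2, ..., 3)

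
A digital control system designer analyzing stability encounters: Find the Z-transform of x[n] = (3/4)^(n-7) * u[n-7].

Time-shifting property: if X(z) = Z{x[n]}, then Z{x[n-d]} = z^(-d) * X(z)
X(z) = z/(z - 3/4) for x[n] = (3/4)^n * u[n]
Z{x[n-7]} = z^(-7) * z/(z - 3/4) = z^(-6)/(z - 3/4)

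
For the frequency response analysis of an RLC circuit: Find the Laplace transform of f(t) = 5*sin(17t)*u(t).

Standard pair: sin(wt)*u(t) <-> w/(s^2+w^2)
With w = 17: L{5*sin(17t)*u(t)} = 85/(s^2+289)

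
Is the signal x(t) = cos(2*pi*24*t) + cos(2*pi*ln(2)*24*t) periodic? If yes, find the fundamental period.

f1 = 24 Hz, f2 = 24*ln(2) Hz
Ratio f2/f1 = ln(2), which is irrational.
Since the frequency ratio is irrational, no common period exists.
The signal is not periodic.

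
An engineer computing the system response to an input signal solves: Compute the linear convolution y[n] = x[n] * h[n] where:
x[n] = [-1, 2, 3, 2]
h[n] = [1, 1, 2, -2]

y[n] = sum_k x[k]*h[n-k]. Output length = len(x) + len(h) - 1 = 4 + 4 - 1 = 7.
y[0] = -1*1 = -1
y[1] = 2*1 + -1*1 = 1
y[2] = 3*1 + 2*1 + -1*2 = 3
y[3] = 2*1 + 3*1 + 2*2 + -1*-2 = 11
y[4] = 2*1 + 3*2 + 2*-2 = 4
y[5] = 2*2 + 3*-2 = -2
y[6] = 2*-2 = -4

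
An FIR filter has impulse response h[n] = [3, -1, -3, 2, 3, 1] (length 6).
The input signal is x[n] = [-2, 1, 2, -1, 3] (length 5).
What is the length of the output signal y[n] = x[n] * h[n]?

For linear convolution, the output length is:
len(y) = len(x) + len(h) - 1 = 5 + 6 - 1 = 10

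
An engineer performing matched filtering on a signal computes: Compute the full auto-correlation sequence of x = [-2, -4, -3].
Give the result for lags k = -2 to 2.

r_xx[k] = sum_m x[m]*x[m+k], indexed from 0, for k = -2 to 2:
  r_xx[-2] = x[2]*x[0] = 6
  r_xx[-1] = x[1]*x[0] + x[2]*x[1] = 20
  r_xx[0] = x[0]*x[0] + x[1]*x[1] + x[2]*x[2] = 29
  r_xx[1] = x[0]*x[1] + x[1]*x[2] = 20
  r_xx[2] = x[0]*x[2] = 6
r_xx = [6, 20, 29, 20, 6]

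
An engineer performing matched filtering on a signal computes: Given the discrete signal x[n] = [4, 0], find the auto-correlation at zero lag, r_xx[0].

The auto-correlation at zero lag r_xx[0] equals the signal energy.
r_xx[0] = sum of x[n]^2 = 4^2 + 0^2
= 16 + 0 = 16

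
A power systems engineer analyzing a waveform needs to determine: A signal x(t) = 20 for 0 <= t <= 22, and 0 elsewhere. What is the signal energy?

Energy = integral of |x(t)|^2 dt over the signal duration
= 20^2 * 22 = 400 * 22 = 8800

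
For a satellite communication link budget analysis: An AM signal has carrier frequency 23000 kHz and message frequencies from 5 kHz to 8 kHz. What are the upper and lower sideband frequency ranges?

Upper sideband (USB) = fc + [fm_low, fm_high] = 23000 + [5, 8] = [23005, 23008] kHz
Lower sideband (LSB) = fc - [fm_high, fm_low] = 23000 - [8, 5] = [22992, 22995] kHz
Total occupied spectrum: 22992 kHz to 23008 kHz (plus carrier at 23000 kHz)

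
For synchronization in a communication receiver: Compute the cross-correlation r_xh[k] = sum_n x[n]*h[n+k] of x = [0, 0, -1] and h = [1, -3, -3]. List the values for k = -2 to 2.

Both sequences indexed from 0 and zero outside their support.
Lags with overlap: k = -2 to 2.
  r_xh[-2] = x[2]*h[0] = -1
  r_xh[-1] = x[1]*h[0] + x[2]*h[1] = 3
  r_xh[0] = x[0]*h[0] + x[1]*h[1] + x[2]*h[2] = 3
  r_xh[1] = x[0]*h[1] + x[1]*h[2] = 0
  r_xh[2] = x[0]*h[2] = 0
r_xh = [-1, 3, 3, 0, 0] (for k = -2, ..., 2)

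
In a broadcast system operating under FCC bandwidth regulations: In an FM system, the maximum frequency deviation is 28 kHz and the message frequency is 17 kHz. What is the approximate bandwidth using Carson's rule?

Carson's rule: BW = 2*(delta_f + f_m)
= 2*(28 + 17) kHz = 90 kHz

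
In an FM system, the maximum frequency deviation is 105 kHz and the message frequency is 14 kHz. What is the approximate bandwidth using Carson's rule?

Carson's rule: BW = 2*(delta_f + f_m)
= 2*(105 + 14) kHz = 238 kHz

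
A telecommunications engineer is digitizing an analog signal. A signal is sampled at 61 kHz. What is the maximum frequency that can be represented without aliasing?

The maximum frequency that can be represented without aliasing
is the Nyquist frequency: f_max = f_s / 2 = 61 kHz / 2 = 61/2 kHz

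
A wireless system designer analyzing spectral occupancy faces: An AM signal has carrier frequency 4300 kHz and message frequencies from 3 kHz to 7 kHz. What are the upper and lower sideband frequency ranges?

Upper sideband (USB) = fc + [fm_low, fm_high] = 4300 + [3, 7] = [4303, 4307] kHz
Lower sideband (LSB) = fc - [fm_high, fm_low] = 4300 - [7, 3] = [4293, 4297] kHz
Total occupied spectrum: 4293 kHz to 4307 kHz (plus carrier at 4300 kHz)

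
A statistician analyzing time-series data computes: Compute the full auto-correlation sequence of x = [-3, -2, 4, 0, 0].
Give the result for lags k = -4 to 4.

r_xx[k] = sum_m x[m]*x[m+k], indexed from 0, for k = -4 to 4:
  r_xx[-4] = x[4]*x[0] = 0
  r_xx[-3] = x[3]*x[0] + x[4]*x[1] = 0
  r_xx[-2] = x[2]*x[0] + x[3]*x[1] + x[4]*x[2] = -12
  r_xx[-1] = x[1]*x[0] + x[2]*x[1] + x[3]*x[2] + x[4]*x[3] = -2
  r_xx[0] = x[0]*x[0] + x[1]*x[1] + x[2]*x[2] + x[3]*x[3] + x[4]*x[4] = 29
  r_xx[1] = x[0]*x[1] + x[1]*x[2] + x[2]*x[3] + x[3]*x[4] = -2
  r_xx[2] = x[0]*x[2] + x[1]*x[3] + x[2]*x[4] = -12
  r_xx[3] = x[0]*x[3] + x[1]*x[4] = 0
  r_xx[4] = x[0]*x[4] = 0
r_xx = [0, 0, -12, -2, 29, -2, -12, 0, 0]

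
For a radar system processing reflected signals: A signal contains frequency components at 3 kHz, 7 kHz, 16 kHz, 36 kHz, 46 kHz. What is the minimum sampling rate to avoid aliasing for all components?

The highest frequency component is f_max = 46 kHz.
Nyquist rate = 2 * f_max = 2 * 46 kHz = 92 kHz.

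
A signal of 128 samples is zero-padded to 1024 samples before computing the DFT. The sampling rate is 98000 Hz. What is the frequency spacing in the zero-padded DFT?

Original DFT: N = 128, resolution = f_s/N = 98000/128 = 6125/8 Hz
Zero-padded DFT: N = 1024, resolution = f_s/N = 98000/1024 = 6125/64 Hz
Zero-padding interpolates the spectrum (finer frequency grid)
but does NOT improve the true spectral resolution (ability to resolve close frequencies).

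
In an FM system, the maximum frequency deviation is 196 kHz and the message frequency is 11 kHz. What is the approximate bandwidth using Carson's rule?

Carson's rule: BW = 2*(delta_f + f_m)
= 2*(196 + 11) kHz = 414 kHz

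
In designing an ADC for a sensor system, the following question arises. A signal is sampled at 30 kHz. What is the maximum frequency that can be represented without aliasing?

The maximum frequency that can be represented without aliasing
is the Nyquist frequency: f_max = f_s / 2 = 30 kHz / 2 = 15 kHz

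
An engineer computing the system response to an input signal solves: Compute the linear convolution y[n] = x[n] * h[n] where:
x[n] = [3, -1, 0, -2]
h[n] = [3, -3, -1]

y[n] = sum_k x[k]*h[n-k]. Output length = len(x) + len(h) - 1 = 4 + 3 - 1 = 6.
y[0] = 3*3 = 9
y[1] = -1*3 + 3*-3 = -12
y[2] = 0*3 + -1*-3 + 3*-1 = 0
y[3] = -2*3 + 0*-3 + -1*-1 = -5
y[4] = -2*-3 + 0*-1 = 6
y[5] = -2*-1 = 2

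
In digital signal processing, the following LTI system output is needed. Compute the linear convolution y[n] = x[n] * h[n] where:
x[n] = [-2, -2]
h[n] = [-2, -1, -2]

y[n] = sum_k x[k]*h[n-k]. Output length = len(x) + len(h) - 1 = 2 + 3 - 1 = 4.
y[0] = -2*-2 = 4
y[1] = -2*-2 + -2*-1 = 6
y[2] = -2*-1 + -2*-2 = 6
y[3] = -2*-2 = 4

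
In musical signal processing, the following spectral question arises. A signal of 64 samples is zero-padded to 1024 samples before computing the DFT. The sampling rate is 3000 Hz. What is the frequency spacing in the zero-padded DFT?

Original DFT: N = 64, resolution = f_s/N = 3000/64 = 375/8 Hz
Zero-padded DFT: N = 1024, resolution = f_s/N = 3000/1024 = 375/128 Hz
Zero-padding interpolates the spectrum (finer frequency grid)
but does NOT improve the true spectral resolution (ability to resolve close frequencies).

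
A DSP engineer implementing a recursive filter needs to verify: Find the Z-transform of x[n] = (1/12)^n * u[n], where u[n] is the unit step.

The Z-transform of a^n * u[n] is z/(z-a) for |z| > |a|.
Here a = 1/12, so X(z) = z/(z - (1/12)) = 12z/(12z - 1)
ROC: |z| > 1/12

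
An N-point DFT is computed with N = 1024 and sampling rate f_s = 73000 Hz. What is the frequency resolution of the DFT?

DFT frequency resolution = f_s / N
= 73000 / 1024 = 9125/128 Hz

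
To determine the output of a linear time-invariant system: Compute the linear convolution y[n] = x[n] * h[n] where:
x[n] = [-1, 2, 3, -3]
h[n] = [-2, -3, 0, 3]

y[n] = sum_k x[k]*h[n-k]. Output length = len(x) + len(h) - 1 = 4 + 4 - 1 = 7.
y[0] = -1*-2 = 2
y[1] = 2*-2 + -1*-3 = -1
y[2] = 3*-2 + 2*-3 + -1*0 = -12
y[3] = -3*-2 + 3*-3 + 2*0 + -1*3 = -6
y[4] = -3*-3 + 3*0 + 2*3 = 15
y[5] = -3*0 + 3*3 = 9
y[6] = -3*3 = -9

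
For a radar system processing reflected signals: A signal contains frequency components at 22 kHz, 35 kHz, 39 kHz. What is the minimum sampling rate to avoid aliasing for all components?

The highest frequency component is f_max = 39 kHz.
Nyquist rate = 2 * f_max = 2 * 39 kHz = 78 kHz.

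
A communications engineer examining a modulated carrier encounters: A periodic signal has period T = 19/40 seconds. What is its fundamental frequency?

The fundamental frequency is the reciprocal of the period.
f = 1/T = 1/(19/40) = 40/19 Hz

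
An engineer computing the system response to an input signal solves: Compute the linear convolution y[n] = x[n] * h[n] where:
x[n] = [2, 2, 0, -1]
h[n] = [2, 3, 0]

y[n] = sum_k x[k]*h[n-k]. Output length = len(x) + len(h) - 1 = 4 + 3 - 1 = 6.
y[0] = 2*2 = 4
y[1] = 2*2 + 2*3 = 10
y[2] = 0*2 + 2*3 + 2*0 = 6
y[3] = -1*2 + 0*3 + 2*0 = -2
y[4] = -1*3 + 0*0 = -3
y[5] = -1*0 = 0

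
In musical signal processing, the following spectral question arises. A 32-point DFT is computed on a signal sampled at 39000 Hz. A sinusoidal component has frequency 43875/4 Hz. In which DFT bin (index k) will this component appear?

DFT frequency resolution = f_s/N = 39000/32 = 4875/4 Hz
Bin index k = f_signal / resolution = 43875/4 / 4875/4 = 9
The signal frequency 43875/4 Hz falls in DFT bin k = 9.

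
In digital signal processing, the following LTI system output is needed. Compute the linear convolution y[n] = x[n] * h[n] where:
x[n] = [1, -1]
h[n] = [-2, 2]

y[n] = sum_k x[k]*h[n-k]. Output length = len(x) + len(h) - 1 = 2 + 2 - 1 = 3.
y[0] = 1*-2 = -2
y[1] = -1*-2 + 1*2 = 4
y[2] = -1*2 = -2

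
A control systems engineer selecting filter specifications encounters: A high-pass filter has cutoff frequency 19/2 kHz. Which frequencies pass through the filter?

A high-pass filter passes all frequencies above the cutoff frequency 19/2 kHz and attenuates lower frequencies.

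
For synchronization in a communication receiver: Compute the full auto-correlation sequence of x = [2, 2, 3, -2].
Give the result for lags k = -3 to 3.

r_xx[k] = sum_m x[m]*x[m+k], indexed from 0, for k = -3 to 3:
  r_xx[-3] = x[3]*x[0] = -4
  r_xx[-2] = x[2]*x[0] + x[3]*x[1] = 2
  r_xx[-1] = x[1]*x[0] + x[2]*x[1] + x[3]*x[2] = 4
  r_xx[0] = x[0]*x[0] + x[1]*x[1] + x[2]*x[2] + x[3]*x[3] = 21
  r_xx[1] = x[0]*x[1] + x[1]*x[2] + x[2]*x[3] = 4
  r_xx[2] = x[0]*x[2] + x[1]*x[3] = 2
  r_xx[3] = x[0]*x[3] = -4
r_xx = [-4, 2, 4, 21, 4, 2, -4]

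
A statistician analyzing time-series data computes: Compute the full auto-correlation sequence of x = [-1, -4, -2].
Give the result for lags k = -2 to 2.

r_xx[k] = sum_m x[m]*x[m+k], indexed from 0, for k = -2 to 2:
  r_xx[-2] = x[2]*x[0] = 2
  r_xx[-1] = x[1]*x[0] + x[2]*x[1] = 12
  r_xx[0] = x[0]*x[0] + x[1]*x[1] + x[2]*x[2] = 21
  r_xx[1] = x[0]*x[1] + x[1]*x[2] = 12
  r_xx[2] = x[0]*x[2] = 2
r_xx = [2, 12, 21, 12, 2]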